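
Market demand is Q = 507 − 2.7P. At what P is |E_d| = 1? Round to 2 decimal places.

For linear demand Q = a − bP, E = −bP/(a − bP). |E| = 1 ⇒ bP = a − bP ⇒ P = a/(2b).
P = 507/(2·2.7) ≈ 93.89.

93.89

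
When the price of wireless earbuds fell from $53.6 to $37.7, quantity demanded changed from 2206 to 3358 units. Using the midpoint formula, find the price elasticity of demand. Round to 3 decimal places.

-1.189

%Δq = (3358 − 2206)/[(2206 + 3358)/2] = 1152/2782 ≈ 0.4141.
%ΔP = (37.7 − 53.6)/[(53.6 + 37.7)/2] = -15.9/45.65 ≈ -0.3483.
Arc elasticity E = %Δq/%ΔP ≈ 0.4141/-0.3483 ≈ -1.189.
|E| > 1: demand is elastic over this range.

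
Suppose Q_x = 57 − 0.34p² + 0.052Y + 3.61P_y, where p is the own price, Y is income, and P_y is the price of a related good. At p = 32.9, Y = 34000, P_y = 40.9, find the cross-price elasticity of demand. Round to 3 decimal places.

0.092

First evaluate Q_x: 57 − 0.34(32.9)² + 0.052(34000) + 3.61(40.9) = 57 − 368.0194 + 1768 + 147.649 = 1604.6296.
∂Q_x/∂P_y = +3.61, so E_xy = 3.61·(40.9/1604.6296) ≈ 0.092.
E_xy > 0: the goods are substitutes.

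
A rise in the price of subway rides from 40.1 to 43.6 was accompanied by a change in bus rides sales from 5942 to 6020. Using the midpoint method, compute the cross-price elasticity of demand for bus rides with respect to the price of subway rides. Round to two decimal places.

%ΔQ_x = (6020 − 5942)/[(5942+6020)/2] = 78/5981 ≈ 0.0130.
%ΔP_y = (43.6 − 40.1)/[(40.1+43.6)/2] ≈ 0.0836.
E_xy = 0.0130/0.0836 ≈ 0.16.
E_xy > 0, so bus rides and subway rides are substitutes.

0.16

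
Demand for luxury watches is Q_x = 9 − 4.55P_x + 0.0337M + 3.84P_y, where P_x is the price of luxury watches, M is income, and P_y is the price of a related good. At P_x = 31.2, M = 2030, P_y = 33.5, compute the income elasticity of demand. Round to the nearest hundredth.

Substituting, Q_x = 9 − 4.55(31.2) + 0.0337(2030) + 3.84(33.5) = 9 − 141.96 + 68.411 + 128.64 = 64.091.
∂Q_x/∂M = +0.0337, so E_I = 0.0337·(2030/64.091) ≈ 1.07.
E_I > 1: normal good (luxury).

1.07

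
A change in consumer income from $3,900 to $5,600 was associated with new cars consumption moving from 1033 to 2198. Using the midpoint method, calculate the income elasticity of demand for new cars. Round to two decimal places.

2.01

%ΔQ = (2198 − 1033)/[(1033+2198)/2] = 1165/1615.5 ≈ 0.7211.
%ΔI = (5,600 − 3,900)/[(3,900+5,600)/2] = 1700/4750 ≈ 0.3579.
E_I = %ΔQ/%ΔI ≈ 2.01.
E_I > 1: normal good (luxury).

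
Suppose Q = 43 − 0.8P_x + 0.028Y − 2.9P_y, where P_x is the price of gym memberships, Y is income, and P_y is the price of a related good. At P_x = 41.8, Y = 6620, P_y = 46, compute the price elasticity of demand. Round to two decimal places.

-0.54

First evaluate Q: 43 − 0.8(41.8) + 0.028(6620) − 2.9(46) = 43 − 33.44 + 185.36 − 133.4 = 61.52.
∂Q/∂P_x = −0.8, so E_p = (−0.8)·(41.8/61.52) ≈ -0.54.
|E_p| < 1: demand is inelastic.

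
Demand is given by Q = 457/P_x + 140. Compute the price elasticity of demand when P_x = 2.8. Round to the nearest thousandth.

At P_x = 2.8, Q = 303.2143.
dQ/dP_x = −457/P_x² = −58.2908.
Point elasticity E = (dQ/dP_x)·(P_x/Q) = -58.2908 × 2.8/303.2143 ≈ -0.538.
|E| < 1, so demand is inelastic at this price.

-0.538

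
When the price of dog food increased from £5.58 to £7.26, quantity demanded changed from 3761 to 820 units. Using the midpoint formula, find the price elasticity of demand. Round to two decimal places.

%Δq = (820 − 3761)/[(3761 + 820)/2] = -2941/2290.5 ≈ -1.2840.
%ΔP = (7.26 − 5.58)/[(5.58 + 7.26)/2] = 1.68/6.42 ≈ 0.2617.
Arc elasticity E = %Δq/%ΔP ≈ -1.2840/0.2617 ≈ -4.91.
|E| > 1: demand is elastic over this range.

-4.91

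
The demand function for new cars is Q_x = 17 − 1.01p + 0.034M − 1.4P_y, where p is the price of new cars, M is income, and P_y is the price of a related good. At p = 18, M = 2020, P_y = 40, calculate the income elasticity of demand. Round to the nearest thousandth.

Substituting, Q_x = 17 − 1.01(18) + 0.034(2020) − 1.4(40) = 17 − 18.18 + 68.68 − 56 = 11.5.
∂Q_x/∂M = +0.034, so E_I = 0.034·(2020/11.5) ≈ 5.972.
E_I > 1: normal good (luxury).

5.972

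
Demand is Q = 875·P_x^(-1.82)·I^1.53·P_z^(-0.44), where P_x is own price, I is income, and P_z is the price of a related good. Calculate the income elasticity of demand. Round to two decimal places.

1.53

For a Cobb–Douglas (constant-elasticity) form Q = A·I^α·…, the elasticity with respect to I equals the exponent α at every point.
Here the exponent on I is 1.53, so the income elasticity of demand is 1.53.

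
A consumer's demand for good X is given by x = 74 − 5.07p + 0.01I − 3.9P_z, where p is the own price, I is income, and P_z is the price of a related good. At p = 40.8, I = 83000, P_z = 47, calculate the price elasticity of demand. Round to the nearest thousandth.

-0.403

Evaluating quantity at (p, I, P_z) gives x = 74 − 5.07(40.8) + 0.01(83000) − 3.9(47) = 74 − 206.856 + 830 − 183.3 = 513.844.
∂x/∂p = −5.07, so E_p = (−5.07)·(40.8/513.844) ≈ -0.403.
|E_p| < 1: demand is inelastic.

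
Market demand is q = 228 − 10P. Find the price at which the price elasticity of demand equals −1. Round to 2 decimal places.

11.40

For linear demand q = a − bP, E = −bP/(a − bP). |E| = 1 ⇒ bP = a − bP ⇒ P = a/(2b).
P = 228/(2·10) = 11.40.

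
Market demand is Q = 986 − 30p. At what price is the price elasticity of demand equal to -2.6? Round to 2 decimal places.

23.74

Set −bp/(a − bp) = −2.6 ⇒ bp = 2.6(a − bp) ⇒ bp(1+2.6) = 2.6·a.
p = 2.6·986/(30·3.6) ≈ 23.74.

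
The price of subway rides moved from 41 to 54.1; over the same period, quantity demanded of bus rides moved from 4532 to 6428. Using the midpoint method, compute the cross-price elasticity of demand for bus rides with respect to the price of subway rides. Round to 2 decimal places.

%ΔQ_x = (6428 − 4532)/[(4532+6428)/2] = 1896/5480 ≈ 0.3460.
%ΔP_y = (54.1 − 41)/[(41+54.1)/2] ≈ 0.2755.
E_xy = 0.3460/0.2755 ≈ 1.26.
E_xy > 0, so bus rides and subway rides are substitutes.

1.26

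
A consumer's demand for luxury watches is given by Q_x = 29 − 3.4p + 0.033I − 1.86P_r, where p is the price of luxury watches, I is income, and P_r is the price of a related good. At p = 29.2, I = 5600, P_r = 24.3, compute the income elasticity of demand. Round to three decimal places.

Evaluating quantity at (p, I, P_r) gives Q_x = 29 − 3.4(29.2) + 0.033(5600) − 1.86(24.3) = 29 − 99.28 + 184.8 − 45.198 = 69.322.
∂Q_x/∂I = +0.033, so E_I = 0.033·(5600/69.322) ≈ 2.666.
E_I > 1: normal good (luxury).

2.666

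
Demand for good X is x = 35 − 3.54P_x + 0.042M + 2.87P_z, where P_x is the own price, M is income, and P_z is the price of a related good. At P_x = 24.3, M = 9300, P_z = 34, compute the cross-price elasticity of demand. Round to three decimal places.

Evaluating quantity at (P_x, M, P_z) gives x = 35 − 3.54(24.3) + 0.042(9300) + 2.87(34) = 35 − 86.022 + 390.6 + 97.58 = 437.158.
∂x/∂P_z = +2.87, so E_xy = 2.87·(34/437.158) ≈ 0.223.
E_xy > 0: the goods are substitutes.

0.223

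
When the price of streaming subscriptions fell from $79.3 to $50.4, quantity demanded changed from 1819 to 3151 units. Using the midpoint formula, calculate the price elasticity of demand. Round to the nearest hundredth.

%Δq = (3151 − 1819)/[(1819 + 3151)/2] = 1332/2485 ≈ 0.5360.
%ΔP = (50.4 − 79.3)/[(79.3 + 50.4)/2] = -28.9/64.85 ≈ -0.4456.
Arc elasticity E = %Δq/%ΔP ≈ 0.5360/-0.4456 ≈ -1.20.
|E| > 1: demand is elastic over this range.

-1.20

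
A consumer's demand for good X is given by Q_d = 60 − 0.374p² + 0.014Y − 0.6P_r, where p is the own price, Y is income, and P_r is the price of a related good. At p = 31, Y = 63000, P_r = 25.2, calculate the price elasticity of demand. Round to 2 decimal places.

Q_d = 60 − 0.374(31)² + 0.014(63000) − 0.6(25.2) = 60 − 359.414 + 882 − 15.12 = 567.466.
∂Q_d/∂p = −2·0.374·p = -23.188, so E_p = -23.188·(31/567.466) ≈ -1.27.
|E_p| > 1: demand is elastic.

-1.27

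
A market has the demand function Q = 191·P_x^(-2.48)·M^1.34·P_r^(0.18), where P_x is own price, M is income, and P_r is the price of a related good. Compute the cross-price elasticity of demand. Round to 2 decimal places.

For a Cobb–Douglas (constant-elasticity) form Q = A·P_r^α·…, the elasticity with respect to P_r equals the exponent α at every point.
Here the exponent on P_r is 0.18, so the cross-price elasticity of demand is 0.18.

0.18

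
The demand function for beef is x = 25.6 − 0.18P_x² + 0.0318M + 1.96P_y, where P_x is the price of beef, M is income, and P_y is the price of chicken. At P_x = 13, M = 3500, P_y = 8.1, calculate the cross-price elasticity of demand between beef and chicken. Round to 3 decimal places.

0.130

x = 25.6 − 0.18(13)² + 0.0318(3500) + 1.96(8.1) = 25.6 − 30.42 + 111.3 + 15.876 = 122.356.
∂x/∂P_y = +1.96, so E_xy = 1.96·(8.1/122.356) ≈ 0.130.
E_xy > 0: the goods are substitutes.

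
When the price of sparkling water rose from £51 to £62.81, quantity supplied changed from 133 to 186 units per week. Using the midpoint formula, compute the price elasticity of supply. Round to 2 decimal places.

%Δq = (186 − 133)/[(133 + 186)/2] = 53/159.5 ≈ 0.3323.
%Δp = (62.81 − 51)/[(51 + 62.81)/2] = 11.81/56.905 ≈ 0.2075.
Arc elasticity E = %Δq/%Δp ≈ 0.3323/0.2075 ≈ 1.60.
|E| > 1: supply is elastic over this range.

1.60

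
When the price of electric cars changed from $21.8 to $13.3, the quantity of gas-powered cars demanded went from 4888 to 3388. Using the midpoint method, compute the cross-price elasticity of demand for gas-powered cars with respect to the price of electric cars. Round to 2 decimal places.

0.75

%ΔQ_x = (3388 − 4888)/[(4888+3388)/2] = -1500/4138 ≈ -0.3625.
%ΔP_y = (13.3 − 21.8)/[(21.8+13.3)/2] ≈ -0.4843.
E_xy = -0.3625/-0.4843 ≈ 0.75.
E_xy > 0, so gas-powered cars and electric cars are substitutes.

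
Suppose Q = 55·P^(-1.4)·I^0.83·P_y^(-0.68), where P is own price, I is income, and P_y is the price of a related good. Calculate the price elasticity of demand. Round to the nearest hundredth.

For a Cobb–Douglas (constant-elasticity) form Q = A·P^α·…, the elasticity with respect to P equals the exponent α at every point.
Here the exponent on P is -1.4, so the price elasticity of demand is -1.40.

-1.40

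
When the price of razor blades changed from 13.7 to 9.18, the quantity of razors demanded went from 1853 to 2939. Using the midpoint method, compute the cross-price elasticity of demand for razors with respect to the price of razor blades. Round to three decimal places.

%ΔQ_x = (2939 − 1853)/[(1853+2939)/2] = 1086/2396 ≈ 0.4533.
%ΔP_y = (9.18 − 13.7)/[(13.7+9.18)/2] ≈ -0.3951.
E_xy = 0.4533/-0.3951 ≈ -1.147.
E_xy < 0, so razors and razor blades are complements.

-1.147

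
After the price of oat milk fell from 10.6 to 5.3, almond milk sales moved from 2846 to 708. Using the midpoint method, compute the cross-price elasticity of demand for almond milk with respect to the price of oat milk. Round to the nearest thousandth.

%ΔQ_x = (708 − 2846)/[(2846+708)/2] = -2138/1777 ≈ -1.2032.
%ΔP_y = (5.3 − 10.6)/[(10.6+5.3)/2] ≈ -0.6667.
E_xy = -1.2032/-0.6667 ≈ 1.805.
E_xy > 0, so almond milk and oat milk are substitutes.

1.805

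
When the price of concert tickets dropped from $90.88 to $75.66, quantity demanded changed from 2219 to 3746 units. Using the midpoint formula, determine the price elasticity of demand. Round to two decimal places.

%Δq = (3746 − 2219)/[(2219 + 3746)/2] = 1527/2982.5 ≈ 0.5120.
%Δp = (75.66 − 90.88)/[(90.88 + 75.66)/2] = -15.22/83.27 ≈ -0.1828.
Arc elasticity E = %Δq/%Δp ≈ 0.5120/-0.1828 ≈ -2.80.
|E| > 1: demand is elastic over this range.

-2.80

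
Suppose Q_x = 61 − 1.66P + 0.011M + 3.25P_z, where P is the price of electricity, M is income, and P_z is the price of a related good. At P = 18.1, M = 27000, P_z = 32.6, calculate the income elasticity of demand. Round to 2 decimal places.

Q_x = 61 − 1.66(18.1) + 0.011(27000) + 3.25(32.6) = 61 − 30.046 + 297 + 105.95 = 433.904.
∂Q_x/∂M = +0.011, so E_I = 0.011·(27000/433.904) ≈ 0.68.
E_I ∈ (0,1): normal good (necessity).

0.68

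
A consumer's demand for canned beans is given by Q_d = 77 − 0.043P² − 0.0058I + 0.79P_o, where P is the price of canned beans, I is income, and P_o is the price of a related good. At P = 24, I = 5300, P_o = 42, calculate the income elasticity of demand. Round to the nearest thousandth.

-0.562

Q_d = 77 − 0.043(24)² − 0.0058(5300) + 0.79(42) = 77 − 24.768 − 30.74 + 33.18 = 54.672.
∂Q_d/∂I = −0.0058, so E_I = -0.0058·(5300/54.672) ≈ -0.562.
E_I < 0: inferior good.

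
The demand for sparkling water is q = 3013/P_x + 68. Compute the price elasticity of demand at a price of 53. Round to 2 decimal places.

-0.46

At P_x = 53, q = 124.8491.
dq/dP_x = −3013/P_x² = −1.0726.
Point elasticity E = (dq/dP_x)·(P_x/q) = -1.0726 × 53/124.8491 ≈ -0.46.
|E| < 1, so demand is inelastic at this price.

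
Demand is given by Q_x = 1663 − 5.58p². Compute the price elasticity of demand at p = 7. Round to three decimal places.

-0.394

At p = 7, Q_x = 1389.58.
dQ_x/dp = −2·5.58·p = −78.12.
Point elasticity E = (dQ_x/dp)·(p/Q_x) = -78.12 × 7/1389.58 ≈ -0.394.
|E| < 1, so demand is inelastic at this price.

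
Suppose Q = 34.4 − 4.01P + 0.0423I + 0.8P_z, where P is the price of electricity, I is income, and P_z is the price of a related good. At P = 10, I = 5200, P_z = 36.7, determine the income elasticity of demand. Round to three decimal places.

Substituting, Q = 34.4 − 4.01(10) + 0.0423(5200) + 0.8(36.7) = 34.4 − 40.1 + 219.96 + 29.36 = 243.62.
∂Q/∂I = +0.0423, so E_I = 0.0423·(5200/243.62) ≈ 0.903.
E_I ∈ (0,1): normal good (necessity).

0.903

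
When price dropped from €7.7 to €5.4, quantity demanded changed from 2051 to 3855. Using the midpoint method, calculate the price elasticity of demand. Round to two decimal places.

%Δq = (3855 − 2051)/[(2051 + 3855)/2] = 1804/2953 ≈ 0.6109.
%ΔP = (5.4 − 7.7)/[(7.7 + 5.4)/2] = -2.3/6.55 ≈ -0.3511.
Arc elasticity E = %Δq/%ΔP ≈ 0.6109/-0.3511 ≈ -1.74.
|E| > 1: demand is elastic over this range.

-1.74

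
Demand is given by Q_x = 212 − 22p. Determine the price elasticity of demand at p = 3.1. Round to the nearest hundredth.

-0.47

At p = 3.1, Q_x = 143.8.
dQ_x/dp = −22.
Point elasticity E = (dQ_x/dp)·(p/Q_x) = -22 × 3.1/143.8 ≈ -0.47.
|E| < 1, so demand is inelastic at this price.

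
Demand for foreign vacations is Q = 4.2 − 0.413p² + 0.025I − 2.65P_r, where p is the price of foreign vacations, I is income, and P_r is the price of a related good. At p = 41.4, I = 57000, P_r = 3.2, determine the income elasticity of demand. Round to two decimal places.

Evaluating quantity at (p, I, P_r) gives Q = 4.2 − 0.413(41.4)² + 0.025(57000) − 2.65(3.2) = 4.2 − 707.8655 + 1425 − 8.48 = 712.8545.
∂Q/∂I = +0.025, so E_I = 0.025·(57000/712.8545) ≈ 2.00.
E_I > 1: normal good (luxury).

2.00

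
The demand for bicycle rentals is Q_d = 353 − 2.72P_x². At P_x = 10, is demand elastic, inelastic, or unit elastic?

At P_x = 10, Q_d = 81.
dQ_d/dP_x = −2·2.72·P_x = −54.4.
Point elasticity E = (dQ_d/dP_x)·(P_x/Q_d) = -54.4 × 10/81 ≈ -6.716.
|E| ≈ 6.716 > 1, so demand is elastic.

elastic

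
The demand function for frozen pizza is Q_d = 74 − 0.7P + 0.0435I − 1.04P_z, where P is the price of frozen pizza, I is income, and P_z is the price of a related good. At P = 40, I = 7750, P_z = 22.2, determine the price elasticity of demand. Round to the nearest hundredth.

-0.08

First evaluate Q_d: 74 − 0.7(40) + 0.0435(7750) − 1.04(22.2) = 74 − 28 + 337.125 − 23.088 = 360.037.
∂Q_d/∂P = −0.7, so E_p = (−0.7)·(40/360.037) ≈ -0.08.
|E_p| < 1: demand is inelastic.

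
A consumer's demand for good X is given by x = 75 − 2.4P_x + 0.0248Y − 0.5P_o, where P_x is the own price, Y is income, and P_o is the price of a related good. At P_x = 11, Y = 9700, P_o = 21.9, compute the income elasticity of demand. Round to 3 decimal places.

At the given point, x = 75 − 2.4(11) + 0.0248(9700) − 0.5(21.9) = 75 − 26.4 + 240.56 − 10.95 = 278.21.
∂x/∂Y = +0.0248, so E_I = 0.0248·(9700/278.21) ≈ 0.865.
E_I ∈ (0,1): normal good (necessity).

0.865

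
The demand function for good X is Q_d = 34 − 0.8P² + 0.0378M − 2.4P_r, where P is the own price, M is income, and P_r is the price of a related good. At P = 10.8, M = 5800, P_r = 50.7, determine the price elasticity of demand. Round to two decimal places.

-4.88

At the given point, Q_d = 34 − 0.8(10.8)² + 0.0378(5800) − 2.4(50.7) = 34 − 93.312 + 219.24 − 121.68 = 38.248.
∂Q_d/∂P = −2·0.8·P = -17.28, so E_p = -17.28·(10.8/38.248) ≈ -4.88.
|E_p| > 1: demand is elastic.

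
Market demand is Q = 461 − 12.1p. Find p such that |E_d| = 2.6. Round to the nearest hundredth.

Set −bp/(a − bp) = −2.6 ⇒ bp = 2.6(a − bp) ⇒ bp(1+2.6) = 2.6·a.
p = 2.6·461/(12.1·3.6) ≈ 27.52.

27.52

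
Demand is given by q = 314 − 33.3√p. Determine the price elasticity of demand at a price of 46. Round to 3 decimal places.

-1.281

At p = 46, q = 88.1484.
dq/dp = −33.3/(2√p) = −33.3/(2·6.7823).
Point elasticity E = (dq/dp)·(p/q) = -2.4549 × 46/88.1484 ≈ -1.281.
|E| > 1, so demand is elastic at this price.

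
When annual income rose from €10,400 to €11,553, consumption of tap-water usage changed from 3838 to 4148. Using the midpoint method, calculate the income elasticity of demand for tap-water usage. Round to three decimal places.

0.739

%ΔQ = (4148 − 3838)/[(3838+4148)/2] = 310/3993 ≈ 0.0776.
%ΔI = (11,553 − 10,400)/[(10,400+11,553)/2] = 1153/10976.5 ≈ 0.1050.
E_I = %ΔQ/%ΔI ≈ 0.739.
E_I ∈ (0,1): normal good (necessity).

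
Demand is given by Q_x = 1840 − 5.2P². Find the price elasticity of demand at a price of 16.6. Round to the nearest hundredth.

-7.04

At P = 16.6, Q_x = 407.088.
dQ_x/dP = −2·5.2·P = −172.64.
Point elasticity E = (dQ_x/dP)·(P/Q_x) = -172.64 × 16.6/407.088 ≈ -7.04.
|E| > 1, so demand is elastic at this price.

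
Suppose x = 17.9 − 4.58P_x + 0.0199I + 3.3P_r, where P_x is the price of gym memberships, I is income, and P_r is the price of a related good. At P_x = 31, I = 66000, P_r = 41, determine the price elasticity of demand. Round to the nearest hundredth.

At the given point, x = 17.9 − 4.58(31) + 0.0199(66000) + 3.3(41) = 17.9 − 141.98 + 1313.4 + 135.3 = 1324.62.
∂x/∂P_x = −4.58, so E_p = (−4.58)·(31/1324.62) ≈ -0.11.
|E_p| < 1: demand is inelastic.

-0.11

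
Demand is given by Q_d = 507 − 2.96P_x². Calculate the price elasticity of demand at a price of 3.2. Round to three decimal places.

-0.127

At P_x = 3.2, Q_d = 476.6896.
dQ_d/dP_x = −2·2.96·P_x = −18.944.
Point elasticity E = (dQ_d/dP_x)·(P_x/Q_d) = -18.944 × 3.2/476.6896 ≈ -0.127.
|E| < 1, so demand is inelastic at this price.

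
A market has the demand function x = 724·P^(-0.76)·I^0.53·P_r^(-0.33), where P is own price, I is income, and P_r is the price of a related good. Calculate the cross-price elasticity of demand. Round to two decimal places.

-0.33

For a Cobb–Douglas (constant-elasticity) form x = A·P_r^α·…, the elasticity with respect to P_r equals the exponent α at every point.
Here the exponent on P_r is -0.33, so the cross-price elasticity of demand is -0.33.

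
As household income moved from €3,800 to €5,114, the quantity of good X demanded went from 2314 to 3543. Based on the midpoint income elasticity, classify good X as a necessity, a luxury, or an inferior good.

%ΔQ = (3543 − 2314)/[(2314+3543)/2] = 1229/2928.5 ≈ 0.4197.
%ΔM = (5,114 − 3,800)/[(3,800+5,114)/2] = 1314/4457 ≈ 0.2948.
E_I = %ΔQ/%ΔM ≈ 1.423.
E_I > 1: normal good (luxury).

luxury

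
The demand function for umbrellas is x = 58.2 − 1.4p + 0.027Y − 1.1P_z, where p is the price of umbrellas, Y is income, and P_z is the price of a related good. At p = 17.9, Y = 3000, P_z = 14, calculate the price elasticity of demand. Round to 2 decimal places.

-0.25

Evaluating quantity at (p, Y, P_z) gives x = 58.2 − 1.4(17.9) + 0.027(3000) − 1.1(14) = 58.2 − 25.06 + 81 − 15.4 = 98.74.
∂x/∂p = −1.4, so E_p = (−1.4)·(17.9/98.74) ≈ -0.25.
|E_p| < 1: demand is inelastic.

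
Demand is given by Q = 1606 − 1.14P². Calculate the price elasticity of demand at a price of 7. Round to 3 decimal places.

At P = 7, Q = 1550.14.
dQ/dP = −2·1.14·P = −15.96.
Point elasticity E = (dQ/dP)·(P/Q) = -15.96 × 7/1550.14 ≈ -0.072.
|E| < 1, so demand is inelastic at this price.

-0.072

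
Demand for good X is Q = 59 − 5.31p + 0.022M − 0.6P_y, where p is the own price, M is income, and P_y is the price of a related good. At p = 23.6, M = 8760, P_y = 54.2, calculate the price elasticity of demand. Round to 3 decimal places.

-1.335

Q = 59 − 5.31(23.6) + 0.022(8760) − 0.6(54.2) = 59 − 125.316 + 192.72 − 32.52 = 93.884.
∂Q/∂p = −5.31, so E_p = (−5.31)·(23.6/93.884) ≈ -1.335.
|E_p| > 1: demand is elastic.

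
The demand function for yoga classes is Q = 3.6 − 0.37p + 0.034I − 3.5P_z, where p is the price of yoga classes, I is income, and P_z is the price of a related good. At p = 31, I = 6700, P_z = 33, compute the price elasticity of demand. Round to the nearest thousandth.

Evaluating quantity at (p, I, P_z) gives Q = 3.6 − 0.37(31) + 0.034(6700) − 3.5(33) = 3.6 − 11.47 + 227.8 − 115.5 = 104.43.
∂Q/∂p = −0.37, so E_p = (−0.37)·(31/104.43) ≈ -0.110.
|E_p| < 1: demand is inelastic.

-0.110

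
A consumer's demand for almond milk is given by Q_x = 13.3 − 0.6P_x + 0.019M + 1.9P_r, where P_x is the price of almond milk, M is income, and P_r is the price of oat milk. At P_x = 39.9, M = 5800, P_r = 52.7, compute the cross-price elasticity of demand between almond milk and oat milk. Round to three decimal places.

0.501

At the given point, Q_x = 13.3 − 0.6(39.9) + 0.019(5800) + 1.9(52.7) = 13.3 − 23.94 + 110.2 + 100.13 = 199.69.
∂Q_x/∂P_r = +1.9, so E_xy = 1.9·(52.7/199.69) ≈ 0.501.
E_xy > 0: the goods are substitutes.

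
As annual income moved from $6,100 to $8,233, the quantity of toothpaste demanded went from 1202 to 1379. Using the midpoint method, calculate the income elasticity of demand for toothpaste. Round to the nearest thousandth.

0.461

%ΔQ = (1379 − 1202)/[(1202+1379)/2] = 177/1290.5 ≈ 0.1372.
%ΔM = (8,233 − 6,100)/[(6,100+8,233)/2] = 2133/7166.5 ≈ 0.2976.
E_I = %ΔQ/%ΔM ≈ 0.461.
E_I ∈ (0,1): normal good (necessity).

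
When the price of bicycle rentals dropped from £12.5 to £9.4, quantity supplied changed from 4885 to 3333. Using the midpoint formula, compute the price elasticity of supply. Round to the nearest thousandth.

1.334

%Δq = (3333 − 4885)/[(4885 + 3333)/2] = -1552/4109 ≈ -0.3777.
%ΔP = (9.4 − 12.5)/[(12.5 + 9.4)/2] = -3.1/10.95 ≈ -0.2831.
Arc elasticity E = %Δq/%ΔP ≈ -0.3777/-0.2831 ≈ 1.334.
|E| > 1: supply is elastic over this range.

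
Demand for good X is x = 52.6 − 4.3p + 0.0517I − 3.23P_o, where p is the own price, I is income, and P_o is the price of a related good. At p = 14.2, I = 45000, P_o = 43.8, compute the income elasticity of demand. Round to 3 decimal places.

1.069

x = 52.6 − 4.3(14.2) + 0.0517(45000) − 3.23(43.8) = 52.6 − 61.06 + 2326.5 − 141.474 = 2176.566.
∂x/∂I = +0.0517, so E_I = 0.0517·(45000/2176.566) ≈ 1.069.
E_I > 1: normal good (luxury).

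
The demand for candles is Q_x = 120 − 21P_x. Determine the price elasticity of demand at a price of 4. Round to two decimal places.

At P_x = 4, Q_x = 36.
dQ_x/dP_x = −21.
Point elasticity E = (dQ_x/dP_x)·(P_x/Q_x) = -21 × 4/36 ≈ -2.33.
|E| > 1, so demand is elastic at this price.

-2.33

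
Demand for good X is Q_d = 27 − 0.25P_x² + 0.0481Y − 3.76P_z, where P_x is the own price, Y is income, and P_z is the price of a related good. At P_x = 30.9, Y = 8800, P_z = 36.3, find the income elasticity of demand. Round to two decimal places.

5.64

Substituting, Q_d = 27 − 0.25(30.9)² + 0.0481(8800) − 3.76(36.3) = 27 − 238.7025 + 423.28 − 136.488 = 75.0895.
∂Q_d/∂Y = +0.0481, so E_I = 0.0481·(8800/75.0895) ≈ 5.64.
E_I > 1: normal good (luxury).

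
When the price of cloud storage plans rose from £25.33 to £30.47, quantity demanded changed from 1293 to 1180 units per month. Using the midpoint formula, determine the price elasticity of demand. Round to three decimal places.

-0.496

%ΔQ = (1180 − 1293)/[(1293 + 1180)/2] = -113/1236.5 ≈ -0.0914.
%ΔP = (30.47 − 25.33)/[(25.33 + 30.47)/2] = 5.14/27.9 ≈ 0.1842.
Arc elasticity E = %ΔQ/%ΔP ≈ -0.0914/0.1842 ≈ -0.496.
|E| < 1: demand is inelastic over this range.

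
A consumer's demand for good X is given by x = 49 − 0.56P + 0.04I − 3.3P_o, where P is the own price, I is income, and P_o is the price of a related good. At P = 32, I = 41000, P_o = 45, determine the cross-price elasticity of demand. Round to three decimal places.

x = 49 − 0.56(32) + 0.04(41000) − 3.3(45) = 49 − 17.92 + 1640 − 148.5 = 1522.58.
∂x/∂P_o = −3.3, so E_xy = -3.3·(45/1522.58) ≈ -0.098.
E_xy < 0: the goods are complements.

-0.098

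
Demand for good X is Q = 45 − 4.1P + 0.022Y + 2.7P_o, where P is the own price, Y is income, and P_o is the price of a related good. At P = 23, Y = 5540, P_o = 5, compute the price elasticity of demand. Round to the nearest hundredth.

First evaluate Q: 45 − 4.1(23) + 0.022(5540) + 2.7(5) = 45 − 94.3 + 121.88 + 13.5 = 86.08.
∂Q/∂P = −4.1, so E_p = (−4.1)·(23/86.08) ≈ -1.10.
|E_p| > 1: demand is elastic.

-1.10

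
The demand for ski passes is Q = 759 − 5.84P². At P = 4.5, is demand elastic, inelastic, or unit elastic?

inelastic

At P = 4.5, Q = 640.74.
dQ/dP = −2·5.84·P = −52.56.
Point elasticity E = (dQ/dP)·(P/Q) = -52.56 × 4.5/640.74 ≈ -0.369.
|E| ≈ 0.369 < 1, so demand is inelastic.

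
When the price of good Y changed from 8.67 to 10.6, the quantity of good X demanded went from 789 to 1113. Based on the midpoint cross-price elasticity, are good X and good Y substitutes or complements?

%ΔQ_x = (1113 − 789)/[(789+1113)/2] = 324/951 ≈ 0.3407.
%ΔP_y = (10.6 − 8.67)/[(8.67+10.6)/2] ≈ 0.2003.
E_xy = 0.3407/0.2003 ≈ 1.701.
E_xy > 0, so the goods are substitutes.

substitutes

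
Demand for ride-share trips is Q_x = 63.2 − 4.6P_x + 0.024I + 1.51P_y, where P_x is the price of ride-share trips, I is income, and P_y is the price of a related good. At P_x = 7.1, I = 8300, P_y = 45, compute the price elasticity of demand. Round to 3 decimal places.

-0.110

Evaluating quantity at (P_x, I, P_y) gives Q_x = 63.2 − 4.6(7.1) + 0.024(8300) + 1.51(45) = 63.2 − 32.66 + 199.2 + 67.95 = 297.69.
∂Q_x/∂P_x = −4.6, so E_p = (−4.6)·(7.1/297.69) ≈ -0.110.
|E_p| < 1: demand is inelastic.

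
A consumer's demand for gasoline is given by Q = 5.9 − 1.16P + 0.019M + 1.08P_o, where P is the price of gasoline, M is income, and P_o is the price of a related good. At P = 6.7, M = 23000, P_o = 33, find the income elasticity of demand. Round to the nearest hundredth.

0.93

Substituting, Q = 5.9 − 1.16(6.7) + 0.019(23000) + 1.08(33) = 5.9 − 7.772 + 437 + 35.64 = 470.768.
∂Q/∂M = +0.019, so E_I = 0.019·(23000/470.768) ≈ 0.93.
E_I ∈ (0,1): normal good (necessity).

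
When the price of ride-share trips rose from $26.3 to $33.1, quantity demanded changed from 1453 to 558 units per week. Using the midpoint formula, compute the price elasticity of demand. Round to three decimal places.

%Δq = (558 − 1453)/[(1453 + 558)/2] = -895/1005.5 ≈ -0.8901.
%Δp = (33.1 − 26.3)/[(26.3 + 33.1)/2] = 6.8/29.7 ≈ 0.2290.
Arc elasticity E = %Δq/%Δp ≈ -0.8901/0.2290 ≈ -3.888.
|E| > 1: demand is elastic over this range.

-3.888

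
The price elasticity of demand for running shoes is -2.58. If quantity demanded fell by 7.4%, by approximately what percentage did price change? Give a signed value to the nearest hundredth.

2.87

%ΔQ ≈ E × %ΔP ⇒ %ΔP = %ΔQ / E = (-7.4%)/(-2.58) ≈ 2.87%.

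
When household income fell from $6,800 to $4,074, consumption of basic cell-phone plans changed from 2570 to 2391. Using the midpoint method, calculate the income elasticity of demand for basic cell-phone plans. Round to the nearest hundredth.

%ΔQ = (2391 − 2570)/[(2570+2391)/2] = -179/2480.5 ≈ -0.0722.
%ΔY = (4,074 − 6,800)/[(6,800+4,074)/2] = -2726/5437 ≈ -0.5014.
E_I = %ΔQ/%ΔY ≈ 0.14.
E_I ∈ (0,1): normal good (necessity).

0.14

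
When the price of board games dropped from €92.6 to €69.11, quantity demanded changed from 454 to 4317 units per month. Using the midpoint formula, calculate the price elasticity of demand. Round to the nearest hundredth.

%Δq = (4317 − 454)/[(454 + 4317)/2] = 3863/2385.5 ≈ 1.6194.
%Δp = (69.11 − 92.6)/[(92.6 + 69.11)/2] = -23.49/80.855 ≈ -0.2905.
Arc elasticity E = %Δq/%Δp ≈ 1.6194/-0.2905 ≈ -5.57.
|E| > 1: demand is elastic over this range.

-5.57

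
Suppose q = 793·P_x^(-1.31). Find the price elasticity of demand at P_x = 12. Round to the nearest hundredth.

For a Cobb–Douglas (constant-elasticity) form q = A·P_x^α·…, the elasticity with respect to P_x equals the exponent α at every point.
Here the exponent on P_x is -1.31, so the price elasticity of demand is -1.31.

-1.31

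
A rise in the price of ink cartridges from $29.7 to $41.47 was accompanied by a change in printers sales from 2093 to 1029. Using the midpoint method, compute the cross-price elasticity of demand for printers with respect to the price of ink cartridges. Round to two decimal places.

%ΔQ_x = (1029 − 2093)/[(2093+1029)/2] = -1064/1561 ≈ -0.6816.
%ΔP_y = (41.47 − 29.7)/[(29.7+41.47)/2] ≈ 0.3308.
E_xy = -0.6816/0.3308 ≈ -2.06.
E_xy < 0, so printers and ink cartridges are complements.

-2.06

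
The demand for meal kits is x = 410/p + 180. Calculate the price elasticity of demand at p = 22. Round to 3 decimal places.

At p = 22, x = 198.6364.
dx/dp = −410/p² = −0.8471.
Point elasticity E = (dx/dp)·(p/x) = -0.8471 × 22/198.6364 ≈ -0.094.
|E| < 1, so demand is inelastic at this price.

-0.094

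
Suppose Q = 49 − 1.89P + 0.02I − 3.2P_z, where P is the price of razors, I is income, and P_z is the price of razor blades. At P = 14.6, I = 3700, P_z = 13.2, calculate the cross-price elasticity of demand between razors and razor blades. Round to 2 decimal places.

At the given point, Q = 49 − 1.89(14.6) + 0.02(3700) − 3.2(13.2) = 49 − 27.594 + 74 − 42.24 = 53.166.
∂Q/∂P_z = −3.2, so E_xy = -3.2·(13.2/53.166) ≈ -0.79.
E_xy < 0: the goods are complements.

-0.79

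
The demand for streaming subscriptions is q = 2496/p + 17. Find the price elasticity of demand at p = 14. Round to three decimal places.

At p = 14, q = 195.2857.
dq/dp = −2496/p² = −12.7347.
Point elasticity E = (dq/dp)·(p/q) = -12.7347 × 14/195.2857 ≈ -0.913.
|E| < 1, so demand is inelastic at this price.

-0.913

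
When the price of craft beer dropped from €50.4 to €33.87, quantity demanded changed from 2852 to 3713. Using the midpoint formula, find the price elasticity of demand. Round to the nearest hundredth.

%ΔQ = (3713 − 2852)/[(2852 + 3713)/2] = 861/3282.5 ≈ 0.2623.
%Δp = (33.87 − 50.4)/[(50.4 + 33.87)/2] = -16.53/42.135 ≈ -0.3923.
Arc elasticity E = %ΔQ/%Δp ≈ 0.2623/-0.3923 ≈ -0.67.
|E| < 1: demand is inelastic over this range.

-0.67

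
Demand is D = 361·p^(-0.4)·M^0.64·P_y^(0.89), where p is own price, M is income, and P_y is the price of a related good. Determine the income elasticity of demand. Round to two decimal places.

For a Cobb–Douglas (constant-elasticity) form D = A·M^α·…, the elasticity with respect to M equals the exponent α at every point.
Here the exponent on M is 0.64, so the income elasticity of demand is 0.64.

0.64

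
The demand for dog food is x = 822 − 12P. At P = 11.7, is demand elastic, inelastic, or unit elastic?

inelastic

At P = 11.7, x = 681.6.
dx/dP = −12.
Point elasticity E = (dx/dP)·(P/x) = -12 × 11.7/681.6 ≈ -0.206.
|E| ≈ 0.206 < 1, so demand is inelastic.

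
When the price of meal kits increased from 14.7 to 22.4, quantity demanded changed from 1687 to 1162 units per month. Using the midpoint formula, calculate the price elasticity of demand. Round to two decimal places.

-0.89

%ΔQ = (1162 − 1687)/[(1687 + 1162)/2] = -525/1424.5 ≈ -0.3686.
%ΔP = (22.4 − 14.7)/[(14.7 + 22.4)/2] = 7.7/18.55 ≈ 0.4151.
Arc elasticity E = %ΔQ/%ΔP ≈ -0.3686/0.4151 ≈ -0.89.
|E| < 1: demand is inelastic over this range.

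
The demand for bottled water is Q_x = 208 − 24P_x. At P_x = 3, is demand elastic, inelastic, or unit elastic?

inelastic

At P_x = 3, Q_x = 136.
dQ_x/dP_x = −24.
Point elasticity E = (dQ_x/dP_x)·(P_x/Q_x) = -24 × 3/136 ≈ -0.529.
|E| ≈ 0.529 < 1, so demand is inelastic.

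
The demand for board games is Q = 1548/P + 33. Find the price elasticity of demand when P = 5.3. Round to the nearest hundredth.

At P = 5.3, Q = 325.0755.
dQ/dP = −1548/P² = −55.1086.
Point elasticity E = (dQ/dP)·(P/Q) = -55.1086 × 5.3/325.0755 ≈ -0.90.
|E| < 1, so demand is inelastic at this price.

-0.90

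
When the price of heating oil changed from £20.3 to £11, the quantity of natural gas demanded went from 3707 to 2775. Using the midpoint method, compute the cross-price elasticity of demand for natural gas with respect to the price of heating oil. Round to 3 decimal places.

0.484

%ΔQ_x = (2775 − 3707)/[(3707+2775)/2] = -932/3241 ≈ -0.2876.
%ΔP_y = (11 − 20.3)/[(20.3+11)/2] ≈ -0.5942.
E_xy = -0.2876/-0.5942 ≈ 0.484.
E_xy > 0, so natural gas and heating oil are substitutes.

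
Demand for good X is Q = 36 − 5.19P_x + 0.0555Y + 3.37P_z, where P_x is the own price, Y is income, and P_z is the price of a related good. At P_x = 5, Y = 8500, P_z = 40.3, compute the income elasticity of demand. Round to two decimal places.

0.76

First evaluate Q: 36 − 5.19(5) + 0.0555(8500) + 3.37(40.3) = 36 − 25.95 + 471.75 + 135.811 = 617.611.
∂Q/∂Y = +0.0555, so E_I = 0.0555·(8500/617.611) ≈ 0.76.
E_I ∈ (0,1): normal good (necessity).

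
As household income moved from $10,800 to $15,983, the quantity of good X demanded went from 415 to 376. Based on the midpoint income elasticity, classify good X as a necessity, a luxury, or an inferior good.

inferior

%ΔQ = (376 − 415)/[(415+376)/2] = -39/395.5 ≈ -0.0986.
%ΔM = (15,983 − 10,800)/[(10,800+15,983)/2] = 5183/13391.5 ≈ 0.3870.
E_I = %ΔQ/%ΔM ≈ -0.255.
E_I < 0: inferior good.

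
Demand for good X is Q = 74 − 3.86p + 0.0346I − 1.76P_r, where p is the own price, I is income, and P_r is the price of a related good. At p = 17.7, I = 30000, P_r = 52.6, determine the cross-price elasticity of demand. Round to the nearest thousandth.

At the given point, Q = 74 − 3.86(17.7) + 0.0346(30000) − 1.76(52.6) = 74 − 68.322 + 1038 − 92.576 = 951.102.
∂Q/∂P_r = −1.76, so E_xy = -1.76·(52.6/951.102) ≈ -0.097.
E_xy < 0: the goods are complements.

-0.097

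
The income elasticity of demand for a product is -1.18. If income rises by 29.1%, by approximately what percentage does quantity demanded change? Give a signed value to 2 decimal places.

-34.34

%ΔQ ≈ E × %ΔI = (-1.18) × (29.1%) ≈ -34.34%.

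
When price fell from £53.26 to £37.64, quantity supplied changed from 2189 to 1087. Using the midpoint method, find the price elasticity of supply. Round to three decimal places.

%ΔQ = (1087 − 2189)/[(2189 + 1087)/2] = -1102/1638 ≈ -0.6728.
%Δp = (37.64 − 53.26)/[(53.26 + 37.64)/2] = -15.62/45.45 ≈ -0.3437.
Arc elasticity E = %ΔQ/%Δp ≈ -0.6728/-0.3437 ≈ 1.958.
|E| > 1: supply is elastic over this range.

1.958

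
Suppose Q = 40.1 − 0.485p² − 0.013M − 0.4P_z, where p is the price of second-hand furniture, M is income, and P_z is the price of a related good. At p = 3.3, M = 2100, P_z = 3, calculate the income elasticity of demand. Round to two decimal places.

-4.32

Evaluating quantity at (p, M, P_z) gives Q = 40.1 − 0.485(3.3)² − 0.013(2100) − 0.4(3) = 40.1 − 5.2817 − 27.3 − 1.2 = 6.3184.
∂Q/∂M = −0.013, so E_I = -0.013·(2100/6.3184) ≈ -4.32.
E_I < 0: inferior good.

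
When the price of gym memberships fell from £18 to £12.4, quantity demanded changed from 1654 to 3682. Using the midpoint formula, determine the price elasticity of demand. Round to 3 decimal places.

%Δq = (3682 − 1654)/[(1654 + 3682)/2] = 2028/2668 ≈ 0.7601.
%Δp = (12.4 − 18)/[(18 + 12.4)/2] = -5.6/15.2 ≈ -0.3684.
Arc elasticity E = %Δq/%Δp ≈ 0.7601/-0.3684 ≈ -2.063.
|E| > 1: demand is elastic over this range.

-2.063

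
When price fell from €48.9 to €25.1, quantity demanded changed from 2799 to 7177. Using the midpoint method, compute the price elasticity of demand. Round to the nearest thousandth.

%Δq = (7177 − 2799)/[(2799 + 7177)/2] = 4378/4988 ≈ 0.8777.
%ΔP = (25.1 − 48.9)/[(48.9 + 25.1)/2] = -23.8/37 ≈ -0.6432.
Arc elasticity E = %Δq/%ΔP ≈ 0.8777/-0.6432 ≈ -1.365.
|E| > 1: demand is elastic over this range.

-1.365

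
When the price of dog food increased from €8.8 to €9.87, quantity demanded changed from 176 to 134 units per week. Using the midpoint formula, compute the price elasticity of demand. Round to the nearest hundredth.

%ΔQ = (134 − 176)/[(176 + 134)/2] = -42/155 ≈ -0.2710.
%Δp = (9.87 − 8.8)/[(8.8 + 9.87)/2] = 1.07/9.335 ≈ 0.1146.
Arc elasticity E = %ΔQ/%Δp ≈ -0.2710/0.1146 ≈ -2.36.
|E| > 1: demand is elastic over this range.

-2.36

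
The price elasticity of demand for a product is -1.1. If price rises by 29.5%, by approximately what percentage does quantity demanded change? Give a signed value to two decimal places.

-32.45

%ΔQ ≈ E × %ΔP = (-1.1) × (29.5%) = -32.45%.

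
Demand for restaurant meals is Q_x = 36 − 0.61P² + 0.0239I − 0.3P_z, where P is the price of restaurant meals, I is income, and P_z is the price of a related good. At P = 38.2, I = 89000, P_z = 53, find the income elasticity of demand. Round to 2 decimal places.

1.69

Substituting, Q_x = 36 − 0.61(38.2)² + 0.0239(89000) − 0.3(53) = 36 − 890.1364 + 2127.1 − 15.9 = 1257.0636.
∂Q_x/∂I = +0.0239, so E_I = 0.0239·(89000/1257.0636) ≈ 1.69.
E_I > 1: normal good (luxury).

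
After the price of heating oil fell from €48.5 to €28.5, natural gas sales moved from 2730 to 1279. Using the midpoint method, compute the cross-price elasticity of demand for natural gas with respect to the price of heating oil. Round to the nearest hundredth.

1.39

%ΔQ_x = (1279 − 2730)/[(2730+1279)/2] = -1451/2004.5 ≈ -0.7239.
%ΔP_y = (28.5 − 48.5)/[(48.5+28.5)/2] ≈ -0.5195.
E_xy = -0.7239/-0.5195 ≈ 1.39.
E_xy > 0, so natural gas and heating oil are substitutes.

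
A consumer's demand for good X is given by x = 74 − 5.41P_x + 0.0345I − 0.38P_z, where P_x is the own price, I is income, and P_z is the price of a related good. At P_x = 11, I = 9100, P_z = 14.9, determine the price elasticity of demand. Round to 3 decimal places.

Evaluating quantity at (P_x, I, P_z) gives x = 74 − 5.41(11) + 0.0345(9100) − 0.38(14.9) = 74 − 59.51 + 313.95 − 5.662 = 322.778.
∂x/∂P_x = −5.41, so E_p = (−5.41)·(11/322.778) ≈ -0.184.
|E_p| < 1: demand is inelastic.

-0.184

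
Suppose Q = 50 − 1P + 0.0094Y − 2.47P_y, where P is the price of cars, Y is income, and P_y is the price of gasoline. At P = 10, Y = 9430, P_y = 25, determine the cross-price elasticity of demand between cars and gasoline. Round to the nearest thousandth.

-0.923

Q = 50 − 1(10) + 0.0094(9430) − 2.47(25) = 50 − 10 + 88.642 − 61.75 = 66.892.
∂Q/∂P_y = −2.47, so E_xy = -2.47·(25/66.892) ≈ -0.923.
E_xy < 0: the goods are complements.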